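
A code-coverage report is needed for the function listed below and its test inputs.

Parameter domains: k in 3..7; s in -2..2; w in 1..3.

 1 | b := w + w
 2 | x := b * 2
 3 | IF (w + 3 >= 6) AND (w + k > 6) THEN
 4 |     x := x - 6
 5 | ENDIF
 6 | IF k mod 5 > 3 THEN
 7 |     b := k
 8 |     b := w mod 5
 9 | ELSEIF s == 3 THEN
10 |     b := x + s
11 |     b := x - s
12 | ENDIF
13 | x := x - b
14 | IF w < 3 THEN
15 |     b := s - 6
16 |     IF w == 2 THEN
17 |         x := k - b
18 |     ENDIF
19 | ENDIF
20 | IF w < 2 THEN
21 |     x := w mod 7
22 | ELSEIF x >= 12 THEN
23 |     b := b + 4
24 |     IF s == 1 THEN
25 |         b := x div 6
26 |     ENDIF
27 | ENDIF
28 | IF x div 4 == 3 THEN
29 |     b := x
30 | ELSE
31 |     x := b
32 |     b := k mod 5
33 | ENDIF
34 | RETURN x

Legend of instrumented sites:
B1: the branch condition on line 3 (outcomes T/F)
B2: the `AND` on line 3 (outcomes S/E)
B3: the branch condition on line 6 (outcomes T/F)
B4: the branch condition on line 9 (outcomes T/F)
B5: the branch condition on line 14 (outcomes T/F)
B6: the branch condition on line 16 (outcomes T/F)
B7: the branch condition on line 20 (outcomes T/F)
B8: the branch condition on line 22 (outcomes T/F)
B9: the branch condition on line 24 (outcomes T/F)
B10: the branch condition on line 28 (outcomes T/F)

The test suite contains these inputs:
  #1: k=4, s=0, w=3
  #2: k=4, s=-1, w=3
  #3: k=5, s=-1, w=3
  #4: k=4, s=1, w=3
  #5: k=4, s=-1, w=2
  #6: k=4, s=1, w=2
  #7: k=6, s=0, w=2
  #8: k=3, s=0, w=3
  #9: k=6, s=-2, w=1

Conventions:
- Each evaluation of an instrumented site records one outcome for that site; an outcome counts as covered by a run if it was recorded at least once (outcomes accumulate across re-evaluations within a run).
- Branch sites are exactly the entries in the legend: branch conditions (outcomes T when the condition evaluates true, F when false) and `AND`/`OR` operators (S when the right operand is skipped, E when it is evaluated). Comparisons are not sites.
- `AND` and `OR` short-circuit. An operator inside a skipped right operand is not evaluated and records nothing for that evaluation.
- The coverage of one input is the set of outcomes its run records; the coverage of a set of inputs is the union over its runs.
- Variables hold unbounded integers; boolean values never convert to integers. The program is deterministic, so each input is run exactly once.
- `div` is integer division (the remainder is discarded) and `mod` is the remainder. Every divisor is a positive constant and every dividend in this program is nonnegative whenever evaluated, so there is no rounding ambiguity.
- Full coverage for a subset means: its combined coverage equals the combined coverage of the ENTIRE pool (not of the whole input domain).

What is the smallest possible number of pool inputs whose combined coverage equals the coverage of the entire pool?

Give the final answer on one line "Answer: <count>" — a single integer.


input #1 (k=4, s=0, w=3): events B2->E, B1->T, B3->T, B5->F, B7->F, B8->F, B10->F; covers B1=T, B2=E, B3=T, B5=F, B7=F, B8=F, B10=F
input #2 (k=4, s=-1, w=3): events B2->E, B1->T, B3->T, B5->F, B7->F, B8->F, B10->F; covers B1=T, B2=E, B3=T, B5=F, B7=F, B8=F, B10=F
input #3 (k=5, s=-1, w=3): events B2->E, B1->T, B3->F, B4->F, B5->F, B7->F, B8->F, B10->F; covers B1=T, B2=E, B3=F, B4=F, B5=F, B7=F, B8=F, B10=F
input #4 (k=4, s=1, w=3): events B2->E, B1->T, B3->T, B5->F, B7->F, B8->F, B10->F; covers B1=T, B2=E, B3=T, B5=F, B7=F, B8=F, B10=F
input #5 (k=4, s=-1, w=2): events B2->S, B1->F, B3->T, B5->T, B6->T, B7->F, B8->F, B10->F; covers B1=F, B2=S, B3=T, B5=T, B6=T, B7=F, B8=F, B10=F
input #6 (k=4, s=1, w=2): events B2->S, B1->F, B3->T, B5->T, B6->T, B7->F, B8->F, B10->F; covers B1=F, B2=S, B3=T, B5=T, B6=T, B7=F, B8=F, B10=F
input #7 (k=6, s=0, w=2): events B2->S, B1->F, B3->F, B4->F, B5->T, B6->T, B7->F, B8->T, B9->F, B10->T; covers B1=F, B2=S, B3=F, B4=F, B5=T, B6=T, B7=F, B8=T, B9=F, B10=T
input #8 (k=3, s=0, w=3): events B2->E, B1->F, B3->F, B4->F, B5->F, B7->F, B8->F, B10->F; covers B1=F, B2=E, B3=F, B4=F, B5=F, B7=F, B8=F, B10=F
input #9 (k=6, s=-2, w=1): events B2->S, B1->F, B3->F, B4->F, B5->T, B6->F, B7->T, B10->F; covers B1=F, B2=S, B3=F, B4=F, B5=T, B6=F, B7=T, B10=F
union over all inputs: B1=T, B1=F, B2=S, B2=E, B3=T, B3=F, B4=F, B5=T, B5=F, B6=T, B6=F, B7=T, B7=F, B8=T, B8=F, B9=F, B10=T, B10=F (18 outcomes)
no size-1 subset reaches all 18 outcomes (best union: 10/18)
no size-2 subset reaches all 18 outcomes (best union: 16/18)
the canonical winner is {1, 7, 9}: size 3, full 18-outcome coverage, earliest index list among size-3 covers
Answer: 3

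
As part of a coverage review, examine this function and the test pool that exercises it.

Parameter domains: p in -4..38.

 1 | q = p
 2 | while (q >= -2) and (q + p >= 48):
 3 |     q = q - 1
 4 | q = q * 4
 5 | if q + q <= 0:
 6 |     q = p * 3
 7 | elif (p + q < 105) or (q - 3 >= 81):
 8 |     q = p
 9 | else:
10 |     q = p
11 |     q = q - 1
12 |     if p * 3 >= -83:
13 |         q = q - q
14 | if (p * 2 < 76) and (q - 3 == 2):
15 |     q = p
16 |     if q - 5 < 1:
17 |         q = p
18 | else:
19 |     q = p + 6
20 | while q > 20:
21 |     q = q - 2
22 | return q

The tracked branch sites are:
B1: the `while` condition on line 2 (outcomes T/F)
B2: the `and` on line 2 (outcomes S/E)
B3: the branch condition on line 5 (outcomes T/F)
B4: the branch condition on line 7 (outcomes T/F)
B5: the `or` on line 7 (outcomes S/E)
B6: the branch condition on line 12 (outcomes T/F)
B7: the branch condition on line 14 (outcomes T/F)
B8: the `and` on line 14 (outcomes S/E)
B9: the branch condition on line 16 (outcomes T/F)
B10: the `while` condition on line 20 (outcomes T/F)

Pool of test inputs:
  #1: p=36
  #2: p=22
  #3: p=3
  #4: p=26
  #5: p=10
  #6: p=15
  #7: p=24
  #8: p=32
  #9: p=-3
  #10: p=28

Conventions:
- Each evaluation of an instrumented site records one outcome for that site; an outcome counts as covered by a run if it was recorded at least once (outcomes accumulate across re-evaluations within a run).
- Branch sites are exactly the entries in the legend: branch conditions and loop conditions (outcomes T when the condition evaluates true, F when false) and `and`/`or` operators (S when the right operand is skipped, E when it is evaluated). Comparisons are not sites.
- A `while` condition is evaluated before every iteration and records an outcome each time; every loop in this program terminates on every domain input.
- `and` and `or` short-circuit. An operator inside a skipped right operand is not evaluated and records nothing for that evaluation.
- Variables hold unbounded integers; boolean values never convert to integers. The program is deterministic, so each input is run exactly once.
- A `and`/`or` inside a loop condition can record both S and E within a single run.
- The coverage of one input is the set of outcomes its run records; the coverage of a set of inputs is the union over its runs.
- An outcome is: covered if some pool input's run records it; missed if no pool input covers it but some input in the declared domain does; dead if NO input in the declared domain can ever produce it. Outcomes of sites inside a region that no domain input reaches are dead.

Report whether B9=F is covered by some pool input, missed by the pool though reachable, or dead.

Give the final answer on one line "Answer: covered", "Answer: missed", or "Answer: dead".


no pool input records B9=F
checking all 43 inputs in the declared domain: B9=F is never recorded -> dead
Answer: dead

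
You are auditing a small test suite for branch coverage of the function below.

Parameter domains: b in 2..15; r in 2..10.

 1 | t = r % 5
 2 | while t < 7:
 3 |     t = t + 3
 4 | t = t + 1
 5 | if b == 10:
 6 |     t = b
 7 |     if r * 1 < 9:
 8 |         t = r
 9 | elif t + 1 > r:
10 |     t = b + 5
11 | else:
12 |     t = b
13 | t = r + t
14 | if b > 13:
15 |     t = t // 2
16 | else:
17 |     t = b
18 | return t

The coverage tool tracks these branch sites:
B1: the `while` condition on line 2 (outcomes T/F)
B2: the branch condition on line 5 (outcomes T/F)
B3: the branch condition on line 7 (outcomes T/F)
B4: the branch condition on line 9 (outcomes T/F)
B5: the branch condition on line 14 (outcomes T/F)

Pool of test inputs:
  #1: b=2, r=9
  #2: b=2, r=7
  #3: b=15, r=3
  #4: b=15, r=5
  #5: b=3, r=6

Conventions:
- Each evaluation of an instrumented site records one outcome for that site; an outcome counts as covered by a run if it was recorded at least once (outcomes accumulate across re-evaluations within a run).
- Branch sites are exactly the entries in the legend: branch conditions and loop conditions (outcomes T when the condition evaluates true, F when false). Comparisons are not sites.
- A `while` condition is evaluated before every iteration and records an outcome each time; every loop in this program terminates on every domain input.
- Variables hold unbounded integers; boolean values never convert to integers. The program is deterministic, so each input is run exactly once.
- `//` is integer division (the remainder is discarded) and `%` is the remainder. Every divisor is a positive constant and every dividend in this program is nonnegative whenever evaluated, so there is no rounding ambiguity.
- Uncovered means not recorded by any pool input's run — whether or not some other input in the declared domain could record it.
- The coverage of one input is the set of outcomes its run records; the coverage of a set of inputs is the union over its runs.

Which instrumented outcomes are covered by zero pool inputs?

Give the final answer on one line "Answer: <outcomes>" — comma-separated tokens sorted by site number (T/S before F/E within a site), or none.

run #1 (b=2, r=9) runs B1->T, B1->F, B2->F, B4->F, B5->F; records B1=T, B1=F, B2=F, B4=F, B5=F
run #2 (b=2, r=7) runs B1->T, B1->T, B1->F, B2->F, B4->T, B5->F; records B1=T, B1=F, B2=F, B4=T, B5=F
run #3 (b=15, r=3) runs B1->T, B1->T, B1->F, B2->F, B4->T, B5->T; records B1=T, B1=F, B2=F, B4=T, B5=T
run #4 (b=15, r=5) runs B1->T, B1->T, B1->T, B1->F, B2->F, B4->T, B5->T; records B1=T, B1=F, B2=F, B4=T, B5=T
run #5 (b=3, r=6) runs B1->T, B1->T, B1->F, B2->F, B4->T, B5->F; records B1=T, B1=F, B2=F, B4=T, B5=F
union over the pool: B1=T, B1=F, B2=F, B4=T, B4=F, B5=T, B5=F
uncovered (3 of 10): B2=T, B3=T, B3=F

Answer: B2=T, B3=T, B3=F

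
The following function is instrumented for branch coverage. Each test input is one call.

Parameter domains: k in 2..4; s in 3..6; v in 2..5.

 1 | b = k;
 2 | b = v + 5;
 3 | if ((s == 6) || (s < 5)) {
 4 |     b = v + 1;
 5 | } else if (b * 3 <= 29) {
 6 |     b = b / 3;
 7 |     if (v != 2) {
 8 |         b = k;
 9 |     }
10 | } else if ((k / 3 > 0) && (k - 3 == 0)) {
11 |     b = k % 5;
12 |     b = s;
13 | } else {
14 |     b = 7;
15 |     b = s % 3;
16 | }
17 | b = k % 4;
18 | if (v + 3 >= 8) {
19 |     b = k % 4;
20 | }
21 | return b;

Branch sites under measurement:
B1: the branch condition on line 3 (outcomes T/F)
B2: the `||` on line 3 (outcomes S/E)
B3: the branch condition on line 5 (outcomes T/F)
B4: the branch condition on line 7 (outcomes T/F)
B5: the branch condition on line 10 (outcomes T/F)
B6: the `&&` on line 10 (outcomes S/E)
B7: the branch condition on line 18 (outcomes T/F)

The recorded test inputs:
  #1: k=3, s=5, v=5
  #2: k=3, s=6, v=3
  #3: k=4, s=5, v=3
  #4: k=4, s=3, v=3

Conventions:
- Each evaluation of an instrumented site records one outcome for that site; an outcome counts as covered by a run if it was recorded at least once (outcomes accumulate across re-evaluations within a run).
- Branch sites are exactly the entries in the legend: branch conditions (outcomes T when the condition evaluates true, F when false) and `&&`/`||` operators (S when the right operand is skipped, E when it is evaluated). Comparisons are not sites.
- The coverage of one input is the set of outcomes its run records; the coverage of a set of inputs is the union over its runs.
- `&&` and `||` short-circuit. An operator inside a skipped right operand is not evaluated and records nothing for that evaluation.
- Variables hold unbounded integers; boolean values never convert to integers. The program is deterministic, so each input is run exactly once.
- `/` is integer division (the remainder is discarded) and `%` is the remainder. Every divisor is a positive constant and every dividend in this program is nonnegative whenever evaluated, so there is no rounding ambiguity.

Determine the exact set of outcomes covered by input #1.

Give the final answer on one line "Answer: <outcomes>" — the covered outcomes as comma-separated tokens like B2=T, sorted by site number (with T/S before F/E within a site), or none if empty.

Running input #1 (k=3, s=5, v=5), event by event:
  B2->E, B1->F, B3->F, B6->E, B5->T, B7->T
collecting distinct outcomes: B1=F, B2=E, B3=F, B5=T, B6=E, B7=T

Answer: B1=F, B2=E, B3=F, B5=T, B6=E, B7=T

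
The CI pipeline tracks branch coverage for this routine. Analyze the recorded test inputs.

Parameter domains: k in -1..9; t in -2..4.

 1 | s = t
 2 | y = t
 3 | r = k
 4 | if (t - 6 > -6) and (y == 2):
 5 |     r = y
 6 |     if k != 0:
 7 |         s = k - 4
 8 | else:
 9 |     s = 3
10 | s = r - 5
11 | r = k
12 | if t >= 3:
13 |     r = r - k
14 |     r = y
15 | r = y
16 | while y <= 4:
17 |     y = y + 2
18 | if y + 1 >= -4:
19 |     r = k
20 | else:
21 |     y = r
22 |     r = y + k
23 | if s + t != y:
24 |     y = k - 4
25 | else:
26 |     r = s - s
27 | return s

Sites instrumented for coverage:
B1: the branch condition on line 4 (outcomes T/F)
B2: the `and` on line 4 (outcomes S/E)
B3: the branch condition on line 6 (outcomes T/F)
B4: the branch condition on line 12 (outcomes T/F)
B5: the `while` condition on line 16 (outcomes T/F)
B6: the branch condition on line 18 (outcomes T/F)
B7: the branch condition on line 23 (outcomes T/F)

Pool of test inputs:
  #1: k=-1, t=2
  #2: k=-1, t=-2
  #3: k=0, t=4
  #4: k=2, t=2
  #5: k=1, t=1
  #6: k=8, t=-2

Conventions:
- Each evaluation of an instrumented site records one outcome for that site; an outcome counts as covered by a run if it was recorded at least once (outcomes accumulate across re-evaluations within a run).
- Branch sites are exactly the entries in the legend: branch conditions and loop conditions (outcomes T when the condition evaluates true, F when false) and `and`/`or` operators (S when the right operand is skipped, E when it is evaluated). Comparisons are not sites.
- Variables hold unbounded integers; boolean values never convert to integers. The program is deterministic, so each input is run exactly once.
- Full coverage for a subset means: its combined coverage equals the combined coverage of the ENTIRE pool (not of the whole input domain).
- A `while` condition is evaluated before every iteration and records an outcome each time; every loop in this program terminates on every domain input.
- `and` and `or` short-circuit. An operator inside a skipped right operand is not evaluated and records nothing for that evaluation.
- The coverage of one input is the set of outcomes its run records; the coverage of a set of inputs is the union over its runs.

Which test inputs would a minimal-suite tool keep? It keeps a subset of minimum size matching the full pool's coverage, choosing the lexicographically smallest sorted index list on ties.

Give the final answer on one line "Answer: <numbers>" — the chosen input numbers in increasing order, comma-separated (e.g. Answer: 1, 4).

test 1 (k=-1, t=2) fires B2->E, B1->T, B3->T, B4->F, B5->T, B5->T, B5->F, B6->T, B7->T; hits B1=T, B2=E, B3=T, B4=F, B5=T, B5=F, B6=T, B7=T
test 2 (k=-1, t=-2) fires B2->S, B1->F, B4->F, B5->T, B5->T, B5->T, B5->T, B5->F, B6->T, B7->T; hits B1=F, B2=S, B4=F, B5=T, B5=F, B6=T, B7=T
test 3 (k=0, t=4) fires B2->E, B1->F, B4->T, B5->T, B5->F, B6->T, B7->T; hits B1=F, B2=E, B4=T, B5=T, B5=F, B6=T, B7=T
test 4 (k=2, t=2) fires B2->E, B1->T, B3->T, B4->F, B5->T, B5->T, B5->F, B6->T, B7->T; hits B1=T, B2=E, B3=T, B4=F, B5=T, B5=F, B6=T, B7=T
test 5 (k=1, t=1) fires B2->E, B1->F, B4->F, B5->T, B5->T, B5->F, B6->T, B7->T; hits B1=F, B2=E, B4=F, B5=T, B5=F, B6=T, B7=T
test 6 (k=8, t=-2) fires B2->S, B1->F, B4->F, B5->T, B5->T, B5->T, B5->T, B5->F, B6->T, B7->T; hits B1=F, B2=S, B4=F, B5=T, B5=F, B6=T, B7=T
the full pool covers 11 outcomes: B1=T, B1=F, B2=S, B2=E, B3=T, B4=T, B4=F, B5=T, B5=F, B6=T, B7=T
every size-1 subset falls short of the 11 outcomes (best: 8/11)
every size-2 subset falls short of the 11 outcomes (best: 10/11)
size 3: inputs {1, 2, 3} cover all 11 outcomes, and no lexicographically smaller subset of this size does

Answer: 1, 2, 3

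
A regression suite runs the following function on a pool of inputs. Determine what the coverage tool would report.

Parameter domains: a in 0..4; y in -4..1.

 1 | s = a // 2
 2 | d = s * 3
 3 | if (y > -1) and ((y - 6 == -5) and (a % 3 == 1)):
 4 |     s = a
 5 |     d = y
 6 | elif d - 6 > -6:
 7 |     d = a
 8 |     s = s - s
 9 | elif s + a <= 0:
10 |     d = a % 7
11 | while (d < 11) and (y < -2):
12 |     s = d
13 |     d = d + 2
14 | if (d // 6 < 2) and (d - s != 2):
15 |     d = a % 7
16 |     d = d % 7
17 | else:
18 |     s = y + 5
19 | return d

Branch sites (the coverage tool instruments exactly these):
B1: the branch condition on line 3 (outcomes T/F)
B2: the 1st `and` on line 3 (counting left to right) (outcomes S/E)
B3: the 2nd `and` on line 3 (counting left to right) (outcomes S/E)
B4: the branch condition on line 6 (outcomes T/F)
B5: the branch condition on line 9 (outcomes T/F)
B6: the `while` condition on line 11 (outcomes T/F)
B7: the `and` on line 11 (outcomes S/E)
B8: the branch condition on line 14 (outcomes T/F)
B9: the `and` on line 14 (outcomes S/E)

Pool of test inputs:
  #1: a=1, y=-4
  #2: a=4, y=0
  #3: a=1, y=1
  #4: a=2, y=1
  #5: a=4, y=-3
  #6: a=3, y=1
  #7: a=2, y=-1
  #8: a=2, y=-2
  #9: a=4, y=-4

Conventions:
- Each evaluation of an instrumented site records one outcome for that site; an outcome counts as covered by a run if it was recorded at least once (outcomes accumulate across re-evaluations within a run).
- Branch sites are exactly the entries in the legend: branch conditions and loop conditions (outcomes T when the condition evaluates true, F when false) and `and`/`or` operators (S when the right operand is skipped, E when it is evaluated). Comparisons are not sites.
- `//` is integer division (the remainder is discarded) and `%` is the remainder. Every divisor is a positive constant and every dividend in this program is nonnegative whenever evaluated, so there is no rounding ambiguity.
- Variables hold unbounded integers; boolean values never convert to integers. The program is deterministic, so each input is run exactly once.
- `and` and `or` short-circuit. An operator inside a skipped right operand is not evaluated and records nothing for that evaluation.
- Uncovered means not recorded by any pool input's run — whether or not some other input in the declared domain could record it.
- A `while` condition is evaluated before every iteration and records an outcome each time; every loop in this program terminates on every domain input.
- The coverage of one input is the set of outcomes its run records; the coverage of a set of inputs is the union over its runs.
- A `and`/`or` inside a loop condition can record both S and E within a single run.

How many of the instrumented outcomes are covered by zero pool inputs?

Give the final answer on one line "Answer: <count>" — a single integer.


run #1 (a=1, y=-4) runs B2->S, B1->F, B4->F, B5->F, B7->E, B6->T, B7->E, B6->T, B7->E, B6->T, B7->E, B6->T, B7->E, B6->T, ...; records B1=F, B2=S, B4=F, B5=F, B6=T, B6=F, B7=S, B7=E, B8=F, B9=S
run #2 (a=4, y=0) runs B2->E, B3->S, B1->F, B4->T, B7->E, B6->F, B9->E, B8->T; records B1=F, B2=E, B3=S, B4=T, B6=F, B7=E, B8=T, B9=E
run #3 (a=1, y=1) runs B2->E, B3->E, B1->T, B7->E, B6->F, B9->E, B8->T; records B1=T, B2=E, B3=E, B6=F, B7=E, B8=T, B9=E
run #4 (a=2, y=1) runs B2->E, B3->E, B1->F, B4->T, B7->E, B6->F, B9->E, B8->F; records B1=F, B2=E, B3=E, B4=T, B6=F, B7=E, B8=F, B9=E
run #5 (a=4, y=-3) runs B2->S, B1->F, B4->T, B7->E, B6->T, B7->E, B6->T, B7->E, B6->T, B7->E, B6->T, B7->S, B6->F, B9->S, ...; records B1=F, B2=S, B4=T, B6=T, B6=F, B7=S, B7=E, B8=F, B9=S
run #6 (a=3, y=1) runs B2->E, B3->E, B1->F, B4->T, B7->E, B6->F, B9->E, B8->T; records B1=F, B2=E, B3=E, B4=T, B6=F, B7=E, B8=T, B9=E
run #7 (a=2, y=-1) runs B2->S, B1->F, B4->T, B7->E, B6->F, B9->E, B8->F; records B1=F, B2=S, B4=T, B6=F, B7=E, B8=F, B9=E
run #8 (a=2, y=-2) runs B2->S, B1->F, B4->T, B7->E, B6->F, B9->E, B8->F; records B1=F, B2=S, B4=T, B6=F, B7=E, B8=F, B9=E
run #9 (a=4, y=-4) runs B2->S, B1->F, B4->T, B7->E, B6->T, B7->E, B6->T, B7->E, B6->T, B7->E, B6->T, B7->S, B6->F, B9->S, ...; records B1=F, B2=S, B4=T, B6=T, B6=F, B7=S, B7=E, B8=F, B9=S
union over the pool: B1=T, B1=F, B2=S, B2=E, B3=S, B3=E, B4=T, B4=F, B5=F, B6=T, B6=F, B7=S, B7=E, B8=T, B8=F, B9=S, B9=E
uncovered (1 of 18): B5=T
Answer: 1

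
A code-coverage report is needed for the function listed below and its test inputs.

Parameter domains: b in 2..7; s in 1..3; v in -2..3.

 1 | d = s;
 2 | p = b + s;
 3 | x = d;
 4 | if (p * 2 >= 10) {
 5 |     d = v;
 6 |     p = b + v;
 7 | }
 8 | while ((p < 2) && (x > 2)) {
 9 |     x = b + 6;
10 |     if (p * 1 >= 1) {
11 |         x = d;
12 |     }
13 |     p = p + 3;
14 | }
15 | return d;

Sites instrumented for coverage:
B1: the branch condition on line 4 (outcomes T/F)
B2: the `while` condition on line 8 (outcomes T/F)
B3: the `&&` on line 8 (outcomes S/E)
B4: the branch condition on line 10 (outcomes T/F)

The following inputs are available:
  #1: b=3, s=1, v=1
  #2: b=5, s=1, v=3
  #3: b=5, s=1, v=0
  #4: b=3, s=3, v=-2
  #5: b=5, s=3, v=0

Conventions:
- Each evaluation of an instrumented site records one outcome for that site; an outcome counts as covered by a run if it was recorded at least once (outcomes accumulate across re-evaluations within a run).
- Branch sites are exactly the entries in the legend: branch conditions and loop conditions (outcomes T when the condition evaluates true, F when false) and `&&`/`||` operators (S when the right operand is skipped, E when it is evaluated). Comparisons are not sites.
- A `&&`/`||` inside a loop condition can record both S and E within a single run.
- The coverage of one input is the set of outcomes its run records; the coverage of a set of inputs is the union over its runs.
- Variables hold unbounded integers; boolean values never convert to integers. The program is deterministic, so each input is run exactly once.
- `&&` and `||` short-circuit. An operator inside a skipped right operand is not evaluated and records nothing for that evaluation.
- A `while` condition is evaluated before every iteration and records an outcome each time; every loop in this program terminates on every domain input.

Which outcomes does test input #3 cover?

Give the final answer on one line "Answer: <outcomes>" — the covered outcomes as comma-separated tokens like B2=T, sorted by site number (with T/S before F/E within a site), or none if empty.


Event log for input #3 (b=5, s=1, v=0):
  B1->T, B3->S, B2->F
deduplicating events, the covered set is: B1=T, B2=F, B3=S
Answer: B1=T, B2=F, B3=S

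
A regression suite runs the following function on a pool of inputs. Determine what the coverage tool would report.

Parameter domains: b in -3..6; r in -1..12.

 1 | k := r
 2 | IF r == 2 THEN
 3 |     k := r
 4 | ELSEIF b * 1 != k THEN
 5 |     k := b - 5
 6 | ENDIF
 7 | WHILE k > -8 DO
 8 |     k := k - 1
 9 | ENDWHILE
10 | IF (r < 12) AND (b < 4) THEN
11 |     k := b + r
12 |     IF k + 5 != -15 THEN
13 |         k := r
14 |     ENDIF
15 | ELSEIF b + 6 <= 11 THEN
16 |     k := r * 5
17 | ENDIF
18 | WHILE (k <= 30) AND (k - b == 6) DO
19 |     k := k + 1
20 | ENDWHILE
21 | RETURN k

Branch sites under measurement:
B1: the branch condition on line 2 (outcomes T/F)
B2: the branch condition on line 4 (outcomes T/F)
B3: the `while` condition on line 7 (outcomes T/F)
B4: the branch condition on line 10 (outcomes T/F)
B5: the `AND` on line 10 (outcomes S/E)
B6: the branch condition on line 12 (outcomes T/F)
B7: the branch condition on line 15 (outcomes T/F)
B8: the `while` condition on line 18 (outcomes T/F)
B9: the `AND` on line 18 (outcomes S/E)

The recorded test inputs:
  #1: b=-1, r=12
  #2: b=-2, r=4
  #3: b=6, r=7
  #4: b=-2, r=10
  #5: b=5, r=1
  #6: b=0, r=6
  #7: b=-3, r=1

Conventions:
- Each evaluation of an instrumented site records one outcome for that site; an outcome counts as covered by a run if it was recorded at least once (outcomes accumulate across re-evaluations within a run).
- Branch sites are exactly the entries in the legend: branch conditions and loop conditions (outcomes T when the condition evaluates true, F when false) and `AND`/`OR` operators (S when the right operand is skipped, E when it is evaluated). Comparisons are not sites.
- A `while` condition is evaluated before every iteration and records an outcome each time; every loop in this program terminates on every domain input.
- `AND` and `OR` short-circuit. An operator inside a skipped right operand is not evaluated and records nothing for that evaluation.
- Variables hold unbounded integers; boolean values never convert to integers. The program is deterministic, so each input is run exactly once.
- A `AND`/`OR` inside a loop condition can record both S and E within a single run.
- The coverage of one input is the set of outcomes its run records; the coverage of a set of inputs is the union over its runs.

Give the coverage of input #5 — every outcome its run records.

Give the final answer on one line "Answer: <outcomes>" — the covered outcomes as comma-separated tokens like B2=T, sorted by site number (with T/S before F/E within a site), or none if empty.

Tracing the run of input #5 (b=5, r=1):
  B1->F, B2->T, B3->T, B3->T, B3->T, B3->T, B3->T, B3->T, B3->T, B3->T
  B3->F, B5->E, B4->F, B7->T, B9->E, B8->F
as a set, this run covers: B1=F, B2=T, B3=T, B3=F, B4=F, B5=E, B7=T, B8=F, B9=E

Answer: B1=F, B2=T, B3=T, B3=F, B4=F, B5=E, B7=T, B8=F, B9=E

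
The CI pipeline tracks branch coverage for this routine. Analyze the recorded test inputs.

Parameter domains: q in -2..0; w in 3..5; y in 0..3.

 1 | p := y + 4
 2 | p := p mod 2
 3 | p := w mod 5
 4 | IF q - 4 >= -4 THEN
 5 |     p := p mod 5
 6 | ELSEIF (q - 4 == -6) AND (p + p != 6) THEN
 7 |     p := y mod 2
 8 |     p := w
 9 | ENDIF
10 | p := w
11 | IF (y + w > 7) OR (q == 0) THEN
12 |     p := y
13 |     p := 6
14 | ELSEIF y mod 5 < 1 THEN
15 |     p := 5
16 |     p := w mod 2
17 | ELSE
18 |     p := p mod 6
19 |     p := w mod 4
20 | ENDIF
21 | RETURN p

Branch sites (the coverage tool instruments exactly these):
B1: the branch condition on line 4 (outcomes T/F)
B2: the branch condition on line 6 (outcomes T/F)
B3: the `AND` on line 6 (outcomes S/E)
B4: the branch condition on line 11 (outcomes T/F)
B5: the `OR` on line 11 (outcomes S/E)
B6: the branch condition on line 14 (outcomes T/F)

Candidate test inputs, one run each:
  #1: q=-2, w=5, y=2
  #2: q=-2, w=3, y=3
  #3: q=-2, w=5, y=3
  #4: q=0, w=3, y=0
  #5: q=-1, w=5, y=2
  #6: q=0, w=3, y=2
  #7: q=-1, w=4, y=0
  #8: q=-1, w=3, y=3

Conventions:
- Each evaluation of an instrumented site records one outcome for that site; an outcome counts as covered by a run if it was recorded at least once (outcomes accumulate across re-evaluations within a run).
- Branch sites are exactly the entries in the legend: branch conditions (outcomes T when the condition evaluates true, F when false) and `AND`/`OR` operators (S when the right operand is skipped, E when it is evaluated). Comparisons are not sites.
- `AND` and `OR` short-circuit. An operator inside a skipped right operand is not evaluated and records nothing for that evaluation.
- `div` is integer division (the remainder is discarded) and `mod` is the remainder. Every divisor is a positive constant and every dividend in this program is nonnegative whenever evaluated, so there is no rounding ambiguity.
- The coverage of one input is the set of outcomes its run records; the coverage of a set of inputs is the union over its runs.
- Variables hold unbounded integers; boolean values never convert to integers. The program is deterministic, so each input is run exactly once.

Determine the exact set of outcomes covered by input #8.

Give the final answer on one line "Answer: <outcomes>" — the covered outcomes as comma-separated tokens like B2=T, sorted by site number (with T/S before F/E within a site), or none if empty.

Tracing the run of input #8 (q=-1, w=3, y=3):
  B1->F, B3->S, B2->F, B5->E, B4->F, B6->F
as a set, this run covers: B1=F, B2=F, B3=S, B4=F, B5=E, B6=F

Answer: B1=F, B2=F, B3=S, B4=F, B5=E, B6=F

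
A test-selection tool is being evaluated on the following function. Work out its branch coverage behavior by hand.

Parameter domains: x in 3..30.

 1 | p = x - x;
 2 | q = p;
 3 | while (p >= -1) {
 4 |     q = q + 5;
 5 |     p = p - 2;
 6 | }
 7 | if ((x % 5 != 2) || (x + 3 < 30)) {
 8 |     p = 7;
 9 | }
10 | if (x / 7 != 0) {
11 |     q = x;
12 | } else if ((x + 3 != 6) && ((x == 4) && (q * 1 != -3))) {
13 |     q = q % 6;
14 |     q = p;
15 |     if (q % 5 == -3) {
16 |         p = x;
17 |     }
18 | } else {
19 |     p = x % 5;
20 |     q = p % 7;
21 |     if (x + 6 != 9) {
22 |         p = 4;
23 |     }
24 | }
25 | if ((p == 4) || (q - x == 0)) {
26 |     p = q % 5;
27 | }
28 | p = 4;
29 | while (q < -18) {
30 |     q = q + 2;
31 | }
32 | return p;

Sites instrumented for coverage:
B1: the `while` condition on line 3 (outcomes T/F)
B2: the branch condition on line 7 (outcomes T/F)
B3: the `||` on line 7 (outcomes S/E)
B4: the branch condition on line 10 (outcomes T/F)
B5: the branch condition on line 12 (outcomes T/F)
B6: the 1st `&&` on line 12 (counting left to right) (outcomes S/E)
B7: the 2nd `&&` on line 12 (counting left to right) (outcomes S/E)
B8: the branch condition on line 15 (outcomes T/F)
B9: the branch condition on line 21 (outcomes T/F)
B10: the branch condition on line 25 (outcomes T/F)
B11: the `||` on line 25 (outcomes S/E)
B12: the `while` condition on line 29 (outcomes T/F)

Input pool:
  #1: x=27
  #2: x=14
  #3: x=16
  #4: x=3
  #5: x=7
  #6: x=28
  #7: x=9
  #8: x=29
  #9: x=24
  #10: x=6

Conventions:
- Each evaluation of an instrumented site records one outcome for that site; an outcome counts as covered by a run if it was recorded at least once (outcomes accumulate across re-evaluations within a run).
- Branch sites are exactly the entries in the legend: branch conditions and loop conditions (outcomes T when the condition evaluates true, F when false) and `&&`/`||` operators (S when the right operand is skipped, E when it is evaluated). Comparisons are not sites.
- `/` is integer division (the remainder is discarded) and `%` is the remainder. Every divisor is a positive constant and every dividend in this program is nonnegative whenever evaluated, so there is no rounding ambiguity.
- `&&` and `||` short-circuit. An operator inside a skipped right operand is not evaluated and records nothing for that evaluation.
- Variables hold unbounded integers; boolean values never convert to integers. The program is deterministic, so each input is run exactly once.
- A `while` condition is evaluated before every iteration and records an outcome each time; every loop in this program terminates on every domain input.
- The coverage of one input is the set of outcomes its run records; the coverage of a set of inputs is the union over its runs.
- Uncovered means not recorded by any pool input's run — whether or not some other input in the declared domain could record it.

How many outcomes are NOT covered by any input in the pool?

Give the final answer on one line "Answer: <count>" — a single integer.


run #1 (x=27) runs B1->T, B1->F, B3->E, B2->F, B4->T, B11->E, B10->T, B12->F; records B1=T, B1=F, B2=F, B3=E, B4=T, B10=T, B11=E, B12=F
run #2 (x=14) runs B1->T, B1->F, B3->S, B2->T, B4->T, B11->E, B10->T, B12->F; records B1=T, B1=F, B2=T, B3=S, B4=T, B10=T, B11=E, B12=F
run #3 (x=16) runs B1->T, B1->F, B3->S, B2->T, B4->T, B11->E, B10->T, B12->F; records B1=T, B1=F, B2=T, B3=S, B4=T, B10=T, B11=E, B12=F
run #4 (x=3) runs B1->T, B1->F, B3->S, B2->T, B4->F, B6->S, B5->F, B9->F, B11->E, B10->T, B12->F; records B1=T, B1=F, B2=T, B3=S, B4=F, B5=F, B6=S, B9=F, B10=T, B11=E, B12=F
run #5 (x=7) runs B1->T, B1->F, B3->E, B2->T, B4->T, B11->E, B10->T, B12->F; records B1=T, B1=F, B2=T, B3=E, B4=T, B10=T, B11=E, B12=F
run #6 (x=28) runs B1->T, B1->F, B3->S, B2->T, B4->T, B11->E, B10->T, B12->F; records B1=T, B1=F, B2=T, B3=S, B4=T, B10=T, B11=E, B12=F
run #7 (x=9) runs B1->T, B1->F, B3->S, B2->T, B4->T, B11->E, B10->T, B12->F; records B1=T, B1=F, B2=T, B3=S, B4=T, B10=T, B11=E, B12=F
run #8 (x=29) runs B1->T, B1->F, B3->S, B2->T, B4->T, B11->E, B10->T, B12->F; records B1=T, B1=F, B2=T, B3=S, B4=T, B10=T, B11=E, B12=F
run #9 (x=24) runs B1->T, B1->F, B3->S, B2->T, B4->T, B11->E, B10->T, B12->F; records B1=T, B1=F, B2=T, B3=S, B4=T, B10=T, B11=E, B12=F
run #10 (x=6) runs B1->T, B1->F, B3->S, B2->T, B4->F, B6->E, B7->S, B5->F, B9->T, B11->S, B10->T, B12->F; records B1=T, B1=F, B2=T, B3=S, B4=F, B5=F, B6=E, B7=S, B9=T, B10=T, B11=S, B12=F
union over the pool: B1=T, B1=F, B2=T, B2=F, B3=S, B3=E, B4=T, B4=F, B5=F, B6=S, B6=E, B7=S, B9=T, B9=F, B10=T, B11=S, B11=E, B12=F
uncovered (6 of 24): B5=T, B7=E, B8=T, B8=F, B10=F, B12=T
Answer: 6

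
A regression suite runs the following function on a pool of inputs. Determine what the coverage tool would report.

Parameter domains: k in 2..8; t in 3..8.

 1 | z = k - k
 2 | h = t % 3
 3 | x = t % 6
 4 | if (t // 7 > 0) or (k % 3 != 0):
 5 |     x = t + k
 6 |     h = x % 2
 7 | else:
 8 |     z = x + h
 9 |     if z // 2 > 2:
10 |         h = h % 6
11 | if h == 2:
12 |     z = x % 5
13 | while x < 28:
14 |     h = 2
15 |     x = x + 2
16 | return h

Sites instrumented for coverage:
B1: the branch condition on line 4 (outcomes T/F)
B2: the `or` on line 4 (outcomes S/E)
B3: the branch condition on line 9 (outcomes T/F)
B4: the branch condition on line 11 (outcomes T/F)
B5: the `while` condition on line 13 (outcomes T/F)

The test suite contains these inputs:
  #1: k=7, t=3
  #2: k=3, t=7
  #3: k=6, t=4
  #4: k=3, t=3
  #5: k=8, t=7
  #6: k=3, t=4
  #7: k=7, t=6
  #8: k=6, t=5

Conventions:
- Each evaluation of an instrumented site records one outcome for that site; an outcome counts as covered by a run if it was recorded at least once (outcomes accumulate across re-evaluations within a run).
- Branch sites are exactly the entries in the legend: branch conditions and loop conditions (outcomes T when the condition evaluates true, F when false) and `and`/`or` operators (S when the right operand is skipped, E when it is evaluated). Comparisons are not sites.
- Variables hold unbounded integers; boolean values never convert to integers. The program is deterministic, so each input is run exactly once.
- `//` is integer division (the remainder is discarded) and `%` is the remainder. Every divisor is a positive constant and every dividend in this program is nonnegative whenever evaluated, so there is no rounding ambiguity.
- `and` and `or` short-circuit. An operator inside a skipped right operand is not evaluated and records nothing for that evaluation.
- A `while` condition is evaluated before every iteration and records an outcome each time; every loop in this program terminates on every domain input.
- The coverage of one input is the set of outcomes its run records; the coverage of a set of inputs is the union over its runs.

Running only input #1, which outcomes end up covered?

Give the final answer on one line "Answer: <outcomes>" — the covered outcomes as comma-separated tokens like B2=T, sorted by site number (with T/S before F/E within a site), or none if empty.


Simulating input #1 (k=7, t=3) step by step:
  B2->E, B1->T, B4->F, B5->T, B5->T, B5->T, B5->T, B5->T, B5->T, B5->T
  B5->T, B5->T, B5->F
as a set, this run covers: B1=T, B2=E, B4=F, B5=T, B5=F
Answer: B1=T, B2=E, B4=F, B5=T, B5=F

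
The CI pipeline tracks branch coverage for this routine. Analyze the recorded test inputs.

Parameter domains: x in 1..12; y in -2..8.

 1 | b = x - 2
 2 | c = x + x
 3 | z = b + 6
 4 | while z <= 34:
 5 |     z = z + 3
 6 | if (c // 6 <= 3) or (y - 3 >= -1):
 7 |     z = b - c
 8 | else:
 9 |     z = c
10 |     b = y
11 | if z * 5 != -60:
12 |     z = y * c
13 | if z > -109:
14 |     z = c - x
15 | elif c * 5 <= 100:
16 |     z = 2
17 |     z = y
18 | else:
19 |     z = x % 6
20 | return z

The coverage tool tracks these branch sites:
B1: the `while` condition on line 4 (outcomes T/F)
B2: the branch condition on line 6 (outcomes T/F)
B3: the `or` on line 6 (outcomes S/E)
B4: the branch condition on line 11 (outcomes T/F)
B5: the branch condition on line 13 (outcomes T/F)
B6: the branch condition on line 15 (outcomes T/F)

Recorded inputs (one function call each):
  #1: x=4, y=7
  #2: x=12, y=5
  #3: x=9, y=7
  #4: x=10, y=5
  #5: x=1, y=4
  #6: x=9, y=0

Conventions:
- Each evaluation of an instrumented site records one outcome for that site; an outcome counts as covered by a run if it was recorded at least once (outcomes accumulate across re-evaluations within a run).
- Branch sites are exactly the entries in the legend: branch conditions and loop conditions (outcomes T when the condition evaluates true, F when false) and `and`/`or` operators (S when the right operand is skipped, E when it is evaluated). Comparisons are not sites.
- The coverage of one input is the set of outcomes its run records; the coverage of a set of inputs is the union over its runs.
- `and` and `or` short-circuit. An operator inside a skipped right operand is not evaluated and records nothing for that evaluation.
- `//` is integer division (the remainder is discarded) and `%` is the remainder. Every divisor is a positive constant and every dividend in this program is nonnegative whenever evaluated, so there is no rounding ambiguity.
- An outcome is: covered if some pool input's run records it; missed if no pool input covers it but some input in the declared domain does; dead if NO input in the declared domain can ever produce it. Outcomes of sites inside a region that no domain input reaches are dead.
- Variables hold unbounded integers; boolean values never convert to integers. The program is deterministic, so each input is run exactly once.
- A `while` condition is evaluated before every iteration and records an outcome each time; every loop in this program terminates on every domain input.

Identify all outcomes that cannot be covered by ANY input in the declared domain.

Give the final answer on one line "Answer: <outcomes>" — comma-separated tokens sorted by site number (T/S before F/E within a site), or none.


sweeping the full domain (132 inputs) for each outcome:
  B5=F: never recorded by any domain input -> dead
  B6=T: never recorded by any domain input -> dead
  B6=F: never recorded by any domain input -> dead
  reachable outcomes have witnesses, e.g. B1=T (e.g. x=1, y=-2), B1=F (e.g. x=1, y=-2), B2=T (e.g. x=1, y=-2), B2=F (e.g. x=12, y=-2)
Answer: B5=F, B6=T, B6=F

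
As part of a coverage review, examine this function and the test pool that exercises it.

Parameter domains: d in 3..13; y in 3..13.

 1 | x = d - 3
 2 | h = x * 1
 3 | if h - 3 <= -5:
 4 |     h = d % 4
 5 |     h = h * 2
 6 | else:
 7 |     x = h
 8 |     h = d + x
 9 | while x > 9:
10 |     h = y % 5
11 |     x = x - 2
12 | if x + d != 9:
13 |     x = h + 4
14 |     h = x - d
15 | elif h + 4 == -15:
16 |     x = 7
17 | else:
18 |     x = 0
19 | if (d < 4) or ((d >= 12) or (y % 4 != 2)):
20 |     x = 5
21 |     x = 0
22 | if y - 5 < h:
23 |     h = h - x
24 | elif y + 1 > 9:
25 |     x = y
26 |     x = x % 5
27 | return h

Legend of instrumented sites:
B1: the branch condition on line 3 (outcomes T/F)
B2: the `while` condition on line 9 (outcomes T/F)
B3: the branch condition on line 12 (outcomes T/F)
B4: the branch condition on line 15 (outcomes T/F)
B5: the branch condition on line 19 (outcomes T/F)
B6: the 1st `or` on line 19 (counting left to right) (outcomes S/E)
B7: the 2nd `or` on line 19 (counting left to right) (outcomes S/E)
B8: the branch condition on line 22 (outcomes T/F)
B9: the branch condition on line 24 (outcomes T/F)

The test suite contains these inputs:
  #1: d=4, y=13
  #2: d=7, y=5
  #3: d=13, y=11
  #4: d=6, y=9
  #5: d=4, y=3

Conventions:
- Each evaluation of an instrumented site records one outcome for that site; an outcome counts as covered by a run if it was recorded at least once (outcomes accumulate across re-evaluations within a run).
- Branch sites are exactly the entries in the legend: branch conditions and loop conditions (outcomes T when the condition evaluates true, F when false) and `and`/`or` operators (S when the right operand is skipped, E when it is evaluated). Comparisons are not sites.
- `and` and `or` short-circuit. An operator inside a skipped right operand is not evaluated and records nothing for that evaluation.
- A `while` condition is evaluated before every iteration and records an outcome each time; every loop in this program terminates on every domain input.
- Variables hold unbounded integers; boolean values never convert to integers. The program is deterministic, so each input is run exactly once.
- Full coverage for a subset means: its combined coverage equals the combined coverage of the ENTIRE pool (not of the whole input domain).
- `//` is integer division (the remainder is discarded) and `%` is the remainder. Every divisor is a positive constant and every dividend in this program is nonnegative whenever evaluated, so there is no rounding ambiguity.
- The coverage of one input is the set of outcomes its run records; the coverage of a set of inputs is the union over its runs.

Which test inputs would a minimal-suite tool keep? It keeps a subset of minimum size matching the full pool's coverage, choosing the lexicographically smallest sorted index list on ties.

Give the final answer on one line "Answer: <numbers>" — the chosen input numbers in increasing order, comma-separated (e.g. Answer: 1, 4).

test 1 (d=4, y=13) fires B1->F, B2->F, B3->T, B6->E, B7->E, B5->T, B8->F, B9->T; hits B1=F, B2=F, B3=T, B5=T, B6=E, B7=E, B8=F, B9=T
test 2 (d=7, y=5) fires B1->F, B2->F, B3->T, B6->E, B7->E, B5->T, B8->T; hits B1=F, B2=F, B3=T, B5=T, B6=E, B7=E, B8=T
test 3 (d=13, y=11) fires B1->F, B2->T, B2->F, B3->T, B6->E, B7->S, B5->T, B8->F, B9->T; hits B1=F, B2=T, B2=F, B3=T, B5=T, B6=E, B7=S, B8=F, B9=T
test 4 (d=6, y=9) fires B1->F, B2->F, B3->F, B4->F, B6->E, B7->E, B5->T, B8->T; hits B1=F, B2=F, B3=F, B4=F, B5=T, B6=E, B7=E, B8=T
test 5 (d=4, y=3) fires B1->F, B2->F, B3->T, B6->E, B7->E, B5->T, B8->T; hits B1=F, B2=F, B3=T, B5=T, B6=E, B7=E, B8=T
together the pool reaches 13 outcomes: B1=F, B2=T, B2=F, B3=T, B3=F, B4=F, B5=T, B6=E, B7=S, B7=E, B8=T, B8=F, B9=T
size 1 is not enough: best union over all size-1 subsets is 9/13
size 2: inputs {3, 4} cover all 13 outcomes, and no lexicographically smaller subset of this size does

Answer: 3, 4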